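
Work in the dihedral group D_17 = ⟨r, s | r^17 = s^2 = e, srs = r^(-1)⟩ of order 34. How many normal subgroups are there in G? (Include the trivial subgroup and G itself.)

3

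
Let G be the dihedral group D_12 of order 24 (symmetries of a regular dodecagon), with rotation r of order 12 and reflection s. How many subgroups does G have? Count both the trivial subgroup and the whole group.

34

|G| = 24, so by Lagrange every subgroup order divides 24. Divisors: 1, 2, 3, 4, 6, 8, 12, 24.
Subgroups by order — order 1: 1; order 2: 13; order 3: 1; order 4: 7; order 6: 5; order 8: 3; order 12: 3; order 24: 1.
Total: 1 + 13 + 1 + 7 + 5 + 3 + 3 + 1 = 34.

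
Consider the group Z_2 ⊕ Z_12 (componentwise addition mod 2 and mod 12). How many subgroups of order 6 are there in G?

3

|G| = 24 and 6 | 24, so subgroups of order 6 are possible by Lagrange.
The subgroups of order 6 are: {(0,0), (0,2), (0,4), (0,6), (0,8), (0,10)}; {(0,0), (0,4), (0,8), (1,0), (1,4), (1,8)}; {(0,0), (0,4), (0,8), (1,2), (1,6), (1,10)}.
So G has 3 subgroups of order 6.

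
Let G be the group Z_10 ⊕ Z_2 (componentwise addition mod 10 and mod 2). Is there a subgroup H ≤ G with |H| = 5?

Yes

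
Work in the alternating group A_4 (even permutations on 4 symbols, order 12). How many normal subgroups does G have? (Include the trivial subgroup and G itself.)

3

G has 10 subgroups. Checking conjugation-invariance by order — order 1: 1/1 normal; order 2: 0/3 normal; order 3: 0/4 normal; order 4: 1/1 normal; order 12: 1/1 normal.
Total normal subgroups: 3.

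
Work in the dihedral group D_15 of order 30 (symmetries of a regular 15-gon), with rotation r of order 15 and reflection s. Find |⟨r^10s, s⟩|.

6

|⟨r^10s⟩| = 2 and |⟨s⟩| = 2, so |H| is a multiple of lcm(2, 2) = 2 and divides |G| = 30.
Closing under the operation: H = {e, r^5, r^10, s, r^5s, r^10s}, so |H| = 6.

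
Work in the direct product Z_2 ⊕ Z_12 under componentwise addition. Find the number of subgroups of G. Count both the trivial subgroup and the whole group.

16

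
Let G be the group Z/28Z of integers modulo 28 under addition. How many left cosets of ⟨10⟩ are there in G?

2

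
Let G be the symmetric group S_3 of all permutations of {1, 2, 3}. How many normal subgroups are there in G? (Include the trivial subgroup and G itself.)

3

G has 6 subgroups. Checking conjugation-invariance by order — order 1: 1/1 normal; order 2: 0/3 normal; order 3: 1/1 normal; order 6: 1/1 normal.
Total normal subgroups: 3.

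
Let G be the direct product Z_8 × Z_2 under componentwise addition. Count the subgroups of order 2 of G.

|G| = 16 and 2 | 16, so subgroups of order 2 are possible by Lagrange.
The subgroups of order 2 are: {(0,0), (0,1)}; {(0,0), (4,0)}; {(0,0), (4,1)}.
So G has 3 subgroups of order 2.

3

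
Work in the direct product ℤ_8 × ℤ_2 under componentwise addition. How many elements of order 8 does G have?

8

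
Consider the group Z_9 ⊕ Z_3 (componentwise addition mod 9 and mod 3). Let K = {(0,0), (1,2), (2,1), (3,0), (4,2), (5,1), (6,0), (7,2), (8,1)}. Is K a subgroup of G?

|K| = 9 divides |G| = 27, consistent with Lagrange.
K contains the identity, every element's inverse is in K, and K is closed under +: it is a subgroup.
In fact K = ⟨(1,2)⟩.

Yes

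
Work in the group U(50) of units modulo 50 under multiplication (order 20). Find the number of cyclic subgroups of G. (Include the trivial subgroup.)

Group the elements of G by the cyclic subgroup they generate; each cyclic subgroup of order d accounts for φ(d) elements.
Cyclic subgroups by order — order 1: 1; order 2: 1; order 4: 1; order 5: 1; order 10: 1; order 20: 1.
Total: 6.

6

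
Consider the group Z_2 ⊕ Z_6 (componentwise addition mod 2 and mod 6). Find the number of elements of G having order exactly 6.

6

An element (a,b) has order lcm(ord(a), ord(b)); count pairs with lcm equal to 6.
Enumerating gives 6 such elements.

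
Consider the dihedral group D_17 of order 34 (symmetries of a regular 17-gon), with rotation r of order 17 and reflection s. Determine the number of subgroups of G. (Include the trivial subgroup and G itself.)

|G| = 34, so by Lagrange every subgroup order divides 34. Divisors: 1, 2, 17, 34.
Subgroups by order — order 1: 1; order 2: 17; order 17: 1; order 34: 1.
Total: 1 + 17 + 1 + 1 = 20.

20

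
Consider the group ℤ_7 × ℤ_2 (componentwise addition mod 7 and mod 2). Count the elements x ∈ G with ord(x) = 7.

6

An element (a,b) has order lcm(ord(a), ord(b)); count pairs with lcm equal to 7.
Enumerating gives 6 such elements.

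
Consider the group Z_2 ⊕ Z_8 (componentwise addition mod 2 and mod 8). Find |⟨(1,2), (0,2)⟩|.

8

|⟨(1,2)⟩| = 4 and |⟨(0,2)⟩| = 4, so |H| is a multiple of lcm(4, 4) = 4 and divides |G| = 16.
Closing under the operation: H = {(0,0), (0,2), (0,4), (0,6), (1,0), (1,2), (1,4), (1,6)}, so |H| = 8.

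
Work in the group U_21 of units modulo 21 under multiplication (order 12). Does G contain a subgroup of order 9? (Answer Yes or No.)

No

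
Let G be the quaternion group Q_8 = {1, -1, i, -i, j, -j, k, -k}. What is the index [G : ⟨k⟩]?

|⟨k⟩| = 4 and |G| = 8.
By Lagrange, [G : H] = |G|/|H| = 8/4 = 2.

2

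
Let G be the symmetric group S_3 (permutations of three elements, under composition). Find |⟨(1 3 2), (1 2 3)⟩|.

3

|⟨(1 3 2)⟩| = 3 and |⟨(1 2 3)⟩| = 3, so |H| is a multiple of lcm(3, 3) = 3 and divides |G| = 6.
Closing under the operation: H = {e, (1 2 3), (1 3 2)}, so |H| = 3.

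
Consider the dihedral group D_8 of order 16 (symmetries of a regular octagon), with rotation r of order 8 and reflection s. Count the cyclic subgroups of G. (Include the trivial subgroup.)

12

Group the elements of G by the cyclic subgroup they generate; each cyclic subgroup of order d accounts for φ(d) elements.
Cyclic subgroups by order — order 1: 1; order 2: 9; order 4: 1; order 8: 1.
Total: 12.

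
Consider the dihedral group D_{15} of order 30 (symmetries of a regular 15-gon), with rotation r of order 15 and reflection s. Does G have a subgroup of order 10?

Yes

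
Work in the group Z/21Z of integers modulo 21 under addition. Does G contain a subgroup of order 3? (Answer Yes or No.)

Yes

3 | 21. A subgroup of order 3 is {0, 7, 14}.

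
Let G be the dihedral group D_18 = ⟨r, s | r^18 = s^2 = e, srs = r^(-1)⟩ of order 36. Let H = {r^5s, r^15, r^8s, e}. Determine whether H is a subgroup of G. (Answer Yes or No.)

No

r^15 ∈ H but its inverse r^3 ∉ H, so H is not a subgroup.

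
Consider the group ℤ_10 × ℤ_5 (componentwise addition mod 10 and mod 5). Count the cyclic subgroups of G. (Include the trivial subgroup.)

14

Group the elements of G by the cyclic subgroup they generate; each cyclic subgroup of order d accounts for φ(d) elements.
Cyclic subgroups by order — order 1: 1; order 2: 1; order 5: 6; order 10: 6.
Total: 14.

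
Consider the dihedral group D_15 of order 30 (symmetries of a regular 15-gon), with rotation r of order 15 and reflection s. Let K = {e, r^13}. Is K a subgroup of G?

No

r^13 ∈ K but its inverse r^2 ∉ K, so K is not a subgroup.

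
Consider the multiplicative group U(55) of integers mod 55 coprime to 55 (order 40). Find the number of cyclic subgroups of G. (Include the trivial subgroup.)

Group the elements of G by the cyclic subgroup they generate; each cyclic subgroup of order d accounts for φ(d) elements.
Cyclic subgroups by order — order 1: 1; order 2: 3; order 4: 2; order 5: 1; order 10: 3; order 20: 2.
Total: 12.

12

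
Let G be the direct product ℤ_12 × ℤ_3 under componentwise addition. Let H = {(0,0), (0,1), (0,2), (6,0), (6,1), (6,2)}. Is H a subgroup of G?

|H| = 6 divides |G| = 36, consistent with Lagrange.
H contains the identity, every element's inverse is in H, and H is closed under +: it is a subgroup.
In fact H = ⟨(6,2)⟩.

Yes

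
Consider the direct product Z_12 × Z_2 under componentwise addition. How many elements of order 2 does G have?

An element (a,b) has order lcm(ord(a), ord(b)); count pairs with lcm equal to 2.
Enumerating gives 3 such elements.

3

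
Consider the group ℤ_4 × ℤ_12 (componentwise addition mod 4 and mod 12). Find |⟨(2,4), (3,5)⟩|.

|⟨(2,4)⟩| = 6 and |⟨(3,5)⟩| = 12, so |H| is a multiple of lcm(6, 12) = 12 and divides |G| = 48.
Closing under the operation: H = {(0,0), (0,2), (0,4), (0,6), (0,8), (0,10), (1,1), (1,3), (1,5), (1,7), (1,9), (1,11), (2,0), (2,2), (2,4), (2,6), (2,8), (2,10), (3,1), (3,3), (3,5), (3,7), (3,9), (3,11)}, so |H| = 24.

24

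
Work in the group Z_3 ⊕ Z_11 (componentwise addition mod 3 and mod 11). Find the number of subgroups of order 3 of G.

|G| = 33 and 3 | 33, so subgroups of order 3 are possible by Lagrange.
The subgroups of order 3 are: {(0,0), (1,0), (2,0)}.
So G has 1 subgroup of order 3.

1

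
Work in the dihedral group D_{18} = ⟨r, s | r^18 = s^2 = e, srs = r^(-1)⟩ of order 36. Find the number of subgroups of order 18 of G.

3

|G| = 36 and 18 | 36, so subgroups of order 18 are possible by Lagrange.
The subgroups of order 18 are: {e, r, r^2, r^3, r^4, r^5, r^6, r^7, r^8, r^9, r^10, r^11, r^12, r^13, r^14, r^15, r^16, r^17}; {e, r^2, r^4, r^6, r^8, r^10, r^12, r^14, r^16, s, r^2s, r^4s, r^6s, r^8s, r^10s, r^12s, r^14s, r^16s}; {e, r^2, r^4, r^6, r^8, r^10, r^12, r^14, r^16, rs, r^3s, r^5s, r^7s, r^9s, r^11s, r^13s, r^15s, r^17s}.
So G has 3 subgroups of order 18.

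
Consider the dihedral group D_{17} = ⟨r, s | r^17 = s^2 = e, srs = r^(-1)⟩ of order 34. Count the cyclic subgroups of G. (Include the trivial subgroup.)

19

Each element a generates a cyclic subgroup ⟨a⟩; distinct elements may generate the same one (a cyclic group of order d has φ(d) generators).
Cyclic subgroups by order — order 1: 1; order 2: 17; order 17: 1.
Total: 19.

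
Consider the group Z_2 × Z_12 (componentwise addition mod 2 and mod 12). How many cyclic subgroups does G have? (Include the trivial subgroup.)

Each element a generates a cyclic subgroup ⟨a⟩; distinct elements may generate the same one (a cyclic group of order d has φ(d) generators).
Cyclic subgroups by order — order 1: 1; order 2: 3; order 3: 1; order 4: 2; order 6: 3; order 12: 2.
Total: 12.

12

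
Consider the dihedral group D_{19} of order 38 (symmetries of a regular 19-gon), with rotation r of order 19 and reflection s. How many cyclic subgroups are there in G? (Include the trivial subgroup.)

A cyclic subgroup of order d is generated by each of its φ(d) elements of order d, so the cyclic subgroups of order d number (#elements of order d)/φ(d).
Cyclic subgroups by order — order 1: 1; order 2: 19; order 19: 1.
Total: 21.

21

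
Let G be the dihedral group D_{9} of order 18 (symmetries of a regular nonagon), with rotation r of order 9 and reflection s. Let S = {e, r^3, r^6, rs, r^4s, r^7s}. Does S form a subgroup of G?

Yes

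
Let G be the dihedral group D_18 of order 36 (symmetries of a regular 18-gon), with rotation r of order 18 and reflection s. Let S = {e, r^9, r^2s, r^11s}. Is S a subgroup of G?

|S| = 4 divides |G| = 36, consistent with Lagrange.
S contains the identity, every element's inverse is in S, and S is closed under ·: it is a subgroup.

Yes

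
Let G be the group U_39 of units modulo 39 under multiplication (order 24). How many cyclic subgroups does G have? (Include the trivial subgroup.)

12

A cyclic subgroup of order d is generated by each of its φ(d) elements of order d, so the cyclic subgroups of order d number (#elements of order d)/φ(d).
Cyclic subgroups by order — order 1: 1; order 2: 3; order 3: 1; order 4: 2; order 6: 3; order 12: 2.
Total: 12.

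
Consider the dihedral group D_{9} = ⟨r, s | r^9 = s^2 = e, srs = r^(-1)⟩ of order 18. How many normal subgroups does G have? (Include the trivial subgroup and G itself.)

G has 16 subgroups. Checking conjugation-invariance by order — order 1: 1/1 normal; order 2: 0/9 normal; order 3: 1/1 normal; order 6: 0/3 normal; order 9: 1/1 normal; order 18: 1/1 normal.
Total normal subgroups: 4.

4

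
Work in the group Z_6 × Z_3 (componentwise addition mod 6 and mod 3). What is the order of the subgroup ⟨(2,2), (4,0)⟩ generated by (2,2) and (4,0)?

9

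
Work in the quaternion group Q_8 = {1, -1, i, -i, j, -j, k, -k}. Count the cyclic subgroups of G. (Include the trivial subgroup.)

5

Each element a generates a cyclic subgroup ⟨a⟩; distinct elements may generate the same one (a cyclic group of order d has φ(d) generators).
Cyclic subgroups by order — order 1: 1; order 2: 1; order 4: 3.
Total: 5.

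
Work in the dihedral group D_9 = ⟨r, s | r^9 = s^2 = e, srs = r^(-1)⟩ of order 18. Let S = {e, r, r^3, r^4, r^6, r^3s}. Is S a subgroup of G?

No

r ∈ S but its inverse r^8 ∉ S, so S is not a subgroup.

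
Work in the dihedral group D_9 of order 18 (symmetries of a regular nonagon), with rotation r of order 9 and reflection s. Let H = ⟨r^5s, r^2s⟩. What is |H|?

|⟨r^5s⟩| = 2 and |⟨r^2s⟩| = 2, so |H| is a multiple of lcm(2, 2) = 2 and divides |G| = 18.
Closing under the operation: H = {e, r^3, r^6, r^2s, r^5s, r^8s}, so |H| = 6.

6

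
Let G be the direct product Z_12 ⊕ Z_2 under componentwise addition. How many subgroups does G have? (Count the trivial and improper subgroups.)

|G| = 24, so by Lagrange every subgroup order divides 24. Divisors: 1, 2, 3, 4, 6, 8, 12, 24.
Subgroups by order — order 1: 1; order 2: 3; order 3: 1; order 4: 3; order 6: 3; order 8: 1; order 12: 3; order 24: 1.
Total: 1 + 3 + 1 + 3 + 3 + 1 + 3 + 1 = 16.

16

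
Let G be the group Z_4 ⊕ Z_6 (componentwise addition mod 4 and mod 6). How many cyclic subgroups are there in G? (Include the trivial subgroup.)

A cyclic subgroup of order d is generated by each of its φ(d) elements of order d, so the cyclic subgroups of order d number (#elements of order d)/φ(d).
Cyclic subgroups by order — order 1: 1; order 2: 3; order 3: 1; order 4: 2; order 6: 3; order 12: 2.
Total: 12.

12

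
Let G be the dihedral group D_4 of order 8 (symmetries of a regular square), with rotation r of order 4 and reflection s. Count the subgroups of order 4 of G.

3

|G| = 8 and 4 | 8, so subgroups of order 4 are possible by Lagrange.
The subgroups of order 4 are: {e, r, r^2, r^3}; {e, r^2, s, r^2s}; {e, r^2, rs, r^3s}.
So G has 3 subgroups of order 4.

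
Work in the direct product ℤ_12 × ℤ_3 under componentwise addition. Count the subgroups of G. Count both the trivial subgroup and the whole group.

18

|G| = 36, so by Lagrange every subgroup order divides 36. Divisors: 1, 2, 3, 4, 6, 9, 12, 18, 36.
Subgroups by order — order 1: 1; order 2: 1; order 3: 4; order 4: 1; order 6: 4; order 9: 1; order 12: 4; order 18: 1; order 36: 1.
Total: 1 + 1 + 4 + 1 + 4 + 1 + 4 + 1 + 1 = 18.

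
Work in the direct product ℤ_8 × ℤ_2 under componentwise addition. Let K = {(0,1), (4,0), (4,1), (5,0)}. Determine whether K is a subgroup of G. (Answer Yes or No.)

No

The identity (0,0) ∉ K, so K is not a subgroup.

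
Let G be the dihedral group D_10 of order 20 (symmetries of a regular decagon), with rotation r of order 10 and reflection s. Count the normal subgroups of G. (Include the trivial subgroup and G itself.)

7

G has 22 subgroups. Checking conjugation-invariance by order — order 1: 1/1 normal; order 2: 1/11 normal; order 4: 0/5 normal; order 5: 1/1 normal; order 10: 3/3 normal; order 20: 1/1 normal.
Total normal subgroups: 7.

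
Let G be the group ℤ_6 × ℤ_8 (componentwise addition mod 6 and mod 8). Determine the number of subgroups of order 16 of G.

|G| = 48 and 16 | 48, so subgroups of order 16 are possible by Lagrange.
The subgroups of order 16 are: {(0,0), (0,1), (0,2), (0,3), (0,4), (0,5), (0,6), (0,7), (3,0), (3,1), (3,2), (3,3), (3,4), (3,5), (3,6), (3,7)}.
So G has 1 subgroup of order 16.

1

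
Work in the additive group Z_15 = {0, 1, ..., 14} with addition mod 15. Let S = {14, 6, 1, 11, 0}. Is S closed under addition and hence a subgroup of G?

No

6 ∈ S but its inverse 9 ∉ S, so S is not a subgroup.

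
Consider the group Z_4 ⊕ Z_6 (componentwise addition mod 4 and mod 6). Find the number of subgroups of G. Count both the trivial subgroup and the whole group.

16

|G| = 24, so by Lagrange every subgroup order divides 24. Divisors: 1, 2, 3, 4, 6, 8, 12, 24.
Subgroups by order — order 1: 1; order 2: 3; order 3: 1; order 4: 3; order 6: 3; order 8: 1; order 12: 3; order 24: 1.
Total: 1 + 3 + 1 + 3 + 3 + 1 + 3 + 1 = 16.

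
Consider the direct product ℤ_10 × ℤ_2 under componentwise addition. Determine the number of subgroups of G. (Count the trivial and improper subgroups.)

10

|G| = 20, so by Lagrange every subgroup order divides 20. Divisors: 1, 2, 4, 5, 10, 20.
Subgroups by order — order 1: 1; order 2: 3; order 4: 1; order 5: 1; order 10: 3; order 20: 1.
Total: 1 + 3 + 1 + 1 + 3 + 1 = 10.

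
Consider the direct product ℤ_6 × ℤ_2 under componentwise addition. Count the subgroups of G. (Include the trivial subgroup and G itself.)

|G| = 12, so by Lagrange every subgroup order divides 12. Divisors: 1, 2, 3, 4, 6, 12.
Subgroups by order — order 1: 1; order 2: 3; order 3: 1; order 4: 1; order 6: 3; order 12: 1.
Total: 1 + 3 + 1 + 1 + 3 + 1 = 10.

10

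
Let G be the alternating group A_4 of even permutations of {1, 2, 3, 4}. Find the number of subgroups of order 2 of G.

3

|G| = 12 and 2 | 12, so subgroups of order 2 are possible by Lagrange.
The subgroups of order 2 are: {e, (1 2)(3 4)}; {e, (1 3)(2 4)}; {e, (1 4)(2 3)}.
So G has 3 subgroups of order 2.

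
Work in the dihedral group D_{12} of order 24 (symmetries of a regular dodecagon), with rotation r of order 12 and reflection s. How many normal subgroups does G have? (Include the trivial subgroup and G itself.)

G has 34 subgroups. Checking conjugation-invariance by order — order 1: 1/1 normal; order 2: 1/13 normal; order 3: 1/1 normal; order 4: 1/7 normal; order 6: 1/5 normal; order 8: 0/3 normal; order 12: 3/3 normal; order 24: 1/1 normal.
Total normal subgroups: 9.

9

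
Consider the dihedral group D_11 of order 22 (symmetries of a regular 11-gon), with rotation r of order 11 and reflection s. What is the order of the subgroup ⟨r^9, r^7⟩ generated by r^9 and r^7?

|⟨r^9⟩| = 11 and |⟨r^7⟩| = 11, so |H| is a multiple of lcm(11, 11) = 11 and divides |G| = 22.
Closing under the operation: H = {e, r, r^2, r^3, r^4, r^5, r^6, r^7, r^8, r^9, r^10}, so |H| = 11.

11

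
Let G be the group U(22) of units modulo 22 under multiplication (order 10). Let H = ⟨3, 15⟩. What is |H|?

|⟨3⟩| = 5 and |⟨15⟩| = 5, so |H| is a multiple of lcm(5, 5) = 5 and divides |G| = 10.
Closing under the operation: H = {1, 3, 5, 9, 15}, so |H| = 5.

5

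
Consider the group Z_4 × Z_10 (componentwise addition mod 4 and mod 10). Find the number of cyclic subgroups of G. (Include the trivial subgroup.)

12

Group the elements of G by the cyclic subgroup they generate; each cyclic subgroup of order d accounts for φ(d) elements.
Cyclic subgroups by order — order 1: 1; order 2: 3; order 4: 2; order 5: 1; order 10: 3; order 20: 2.
Total: 12.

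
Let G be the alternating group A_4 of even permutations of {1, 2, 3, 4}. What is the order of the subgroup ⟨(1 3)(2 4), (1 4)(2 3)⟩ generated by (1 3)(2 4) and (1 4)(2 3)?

4

|⟨(1 3)(2 4)⟩| = 2 and |⟨(1 4)(2 3)⟩| = 2, so |H| is a multiple of lcm(2, 2) = 2 and divides |G| = 12.
Closing under the operation: H = {e, (1 2)(3 4), (1 3)(2 4), (1 4)(2 3)}, so |H| = 4.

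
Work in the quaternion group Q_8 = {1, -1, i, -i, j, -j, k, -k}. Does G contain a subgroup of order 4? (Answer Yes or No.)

Yes

4 | 8. A subgroup of order 4 is {1, -1, i, -i}.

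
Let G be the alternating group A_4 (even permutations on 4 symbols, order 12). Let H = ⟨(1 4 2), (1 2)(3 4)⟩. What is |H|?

|⟨(1 4 2)⟩| = 3 and |⟨(1 2)(3 4)⟩| = 2, so |H| is a multiple of lcm(3, 2) = 6 and divides |G| = 12.
Closing {(1 4 2), (1 2)(3 4)} under the group operation gives all of G, so |H| = 12.

12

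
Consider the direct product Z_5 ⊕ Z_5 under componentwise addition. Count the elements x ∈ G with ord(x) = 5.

An element (a,b) has order lcm(ord(a), ord(b)); count pairs with lcm equal to 5.
Enumerating gives 24 such elements.

24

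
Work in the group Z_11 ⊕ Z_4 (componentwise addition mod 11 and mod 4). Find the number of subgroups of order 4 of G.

1

|G| = 44 and 4 | 44, so subgroups of order 4 are possible by Lagrange.
The subgroups of order 4 are: {(0,0), (0,1), (0,2), (0,3)}.
So G has 1 subgroup of order 4.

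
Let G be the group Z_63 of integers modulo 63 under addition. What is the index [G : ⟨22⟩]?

|⟨22⟩| = 63 and |G| = 63.
By Lagrange, [G : H] = |G|/|H| = 63/63 = 1.

1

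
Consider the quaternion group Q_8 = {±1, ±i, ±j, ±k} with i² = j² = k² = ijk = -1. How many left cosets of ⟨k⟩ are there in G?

|⟨k⟩| = 4 and |G| = 8.
By Lagrange, [G : H] = |G|/|H| = 8/4 = 2.

2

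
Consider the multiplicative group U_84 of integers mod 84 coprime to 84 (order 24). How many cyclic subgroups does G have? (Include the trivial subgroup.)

16

A cyclic subgroup of order d is generated by each of its φ(d) elements of order d, so the cyclic subgroups of order d number (#elements of order d)/φ(d).
Cyclic subgroups by order — order 1: 1; order 2: 7; order 3: 1; order 6: 7.
Total: 16.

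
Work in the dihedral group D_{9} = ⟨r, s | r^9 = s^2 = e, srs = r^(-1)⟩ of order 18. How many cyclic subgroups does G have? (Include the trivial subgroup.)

12

Each element a generates a cyclic subgroup ⟨a⟩; distinct elements may generate the same one (a cyclic group of order d has φ(d) generators).
Cyclic subgroups by order — order 1: 1; order 2: 9; order 3: 1; order 9: 1.
Total: 12.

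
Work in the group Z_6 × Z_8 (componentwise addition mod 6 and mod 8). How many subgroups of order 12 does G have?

|G| = 48 and 12 | 48, so subgroups of order 12 are possible by Lagrange.
The subgroups of order 12 are: {(0,0), (0,2), (0,4), (0,6), (2,0), (2,2), (2,4), (2,6), (4,0), (4,2), (4,4), (4,6)}; {(0,0), (0,4), (1,0), (1,4), (2,0), (2,4), (3,0), (3,4), (4,0), (4,4), (5,0), (5,4)}; {(0,0), (0,4), (1,2), (1,6), (2,0), (2,4), (3,2), (3,6), (4,0), (4,4), (5,2), (5,6)}.
So G has 3 subgroups of order 12.

3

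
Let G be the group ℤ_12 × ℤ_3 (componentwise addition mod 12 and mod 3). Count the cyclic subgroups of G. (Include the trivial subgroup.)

A cyclic subgroup of order d is generated by each of its φ(d) elements of order d, so the cyclic subgroups of order d number (#elements of order d)/φ(d).
Cyclic subgroups by order — order 1: 1; order 2: 1; order 3: 4; order 4: 1; order 6: 4; order 12: 4.
Total: 15.

15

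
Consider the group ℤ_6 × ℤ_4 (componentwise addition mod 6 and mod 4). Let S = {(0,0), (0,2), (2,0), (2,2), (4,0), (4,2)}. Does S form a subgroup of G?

Yes

|S| = 6 divides |G| = 24, consistent with Lagrange.
S contains the identity, every element's inverse is in S, and S is closed under +: it is a subgroup.
In fact S = ⟨(2,2)⟩.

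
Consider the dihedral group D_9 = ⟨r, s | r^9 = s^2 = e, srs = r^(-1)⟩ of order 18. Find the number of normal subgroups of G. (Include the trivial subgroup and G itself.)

G has 16 subgroups. Checking conjugation-invariance by order — order 1: 1/1 normal; order 2: 0/9 normal; order 3: 1/1 normal; order 6: 0/3 normal; order 9: 1/1 normal; order 18: 1/1 normal.
Total normal subgroups: 4.

4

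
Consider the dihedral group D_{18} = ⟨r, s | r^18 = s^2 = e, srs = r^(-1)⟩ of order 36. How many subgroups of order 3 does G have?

|G| = 36 and 3 | 36, so subgroups of order 3 are possible by Lagrange.
The subgroups of order 3 are: {e, r^6, r^12}.
So G has 1 subgroup of order 3.

1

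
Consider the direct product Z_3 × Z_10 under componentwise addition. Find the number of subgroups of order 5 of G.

1

|G| = 30 and 5 | 30, so subgroups of order 5 are possible by Lagrange.
The subgroups of order 5 are: {(0,0), (0,2), (0,4), (0,6), (0,8)}.
So G has 1 subgroup of order 5.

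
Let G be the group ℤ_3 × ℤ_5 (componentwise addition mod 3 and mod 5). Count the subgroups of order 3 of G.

1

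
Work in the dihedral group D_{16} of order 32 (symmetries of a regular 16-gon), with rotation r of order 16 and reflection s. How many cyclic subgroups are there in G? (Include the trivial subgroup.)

21

A cyclic subgroup of order d is generated by each of its φ(d) elements of order d, so the cyclic subgroups of order d number (#elements of order d)/φ(d).
Cyclic subgroups by order — order 1: 1; order 2: 17; order 4: 1; order 8: 1; order 16: 1.
Total: 21.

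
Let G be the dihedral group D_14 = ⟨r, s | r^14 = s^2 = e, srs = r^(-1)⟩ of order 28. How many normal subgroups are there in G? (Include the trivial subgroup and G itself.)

G has 28 subgroups. Checking conjugation-invariance by order — order 1: 1/1 normal; order 2: 1/15 normal; order 4: 0/7 normal; order 7: 1/1 normal; order 14: 3/3 normal; order 28: 1/1 normal.
Total normal subgroups: 7.

7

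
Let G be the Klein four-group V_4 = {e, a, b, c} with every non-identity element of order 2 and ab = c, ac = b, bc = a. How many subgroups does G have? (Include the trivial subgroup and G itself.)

5

|G| = 4, so by Lagrange every subgroup order divides 4. Divisors: 1, 2, 4.
Subgroups by order — order 1: 1; order 2: 3; order 4: 1.
Total: 1 + 3 + 1 = 5.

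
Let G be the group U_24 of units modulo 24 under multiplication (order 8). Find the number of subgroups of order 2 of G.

7

|G| = 8 and 2 | 8, so subgroups of order 2 are possible by Lagrange.
The subgroups of order 2 are: {1, 11}; {1, 13}; {1, 17}; {1, 19}; … (7 in all).
So G has 7 subgroups of order 2.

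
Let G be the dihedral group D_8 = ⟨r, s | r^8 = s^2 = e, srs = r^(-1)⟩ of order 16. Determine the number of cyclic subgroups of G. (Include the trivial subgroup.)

Each element a generates a cyclic subgroup ⟨a⟩; distinct elements may generate the same one (a cyclic group of order d has φ(d) generators).
Cyclic subgroups by order — order 1: 1; order 2: 9; order 4: 1; order 8: 1.
Total: 12.

12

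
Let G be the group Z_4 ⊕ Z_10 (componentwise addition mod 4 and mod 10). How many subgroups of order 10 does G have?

3

|G| = 40 and 10 | 40, so subgroups of order 10 are possible by Lagrange.
The subgroups of order 10 are: {(0,0), (0,1), (0,2), (0,3), (0,4), (0,5), (0,6), (0,7), (0,8), (0,9)}; {(0,0), (0,2), (0,4), (0,6), (0,8), (2,0), (2,2), (2,4), (2,6), (2,8)}; {(0,0), (0,2), (0,4), (0,6), (0,8), (2,1), (2,3), (2,5), (2,7), (2,9)}.
So G has 3 subgroups of order 10.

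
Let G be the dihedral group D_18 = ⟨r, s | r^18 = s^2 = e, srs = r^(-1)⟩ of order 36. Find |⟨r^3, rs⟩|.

12

|⟨r^3⟩| = 6 and |⟨rs⟩| = 2, so |H| is a multiple of lcm(6, 2) = 6 and divides |G| = 36.
Closing under the operation: H = {e, r^3, r^6, r^9, r^12, r^15, rs, r^4s, r^7s, r^10s, r^13s, r^16s}, so |H| = 12.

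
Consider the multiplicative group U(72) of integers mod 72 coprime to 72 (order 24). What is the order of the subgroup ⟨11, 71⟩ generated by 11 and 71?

|⟨11⟩| = 6 and |⟨71⟩| = 2, so |H| is a multiple of lcm(6, 2) = 6 and divides |G| = 24.
Closing under the operation: H = {1, 11, 13, 23, 25, 35, 37, 47, 49, 59, 61, 71}, so |H| = 12.

12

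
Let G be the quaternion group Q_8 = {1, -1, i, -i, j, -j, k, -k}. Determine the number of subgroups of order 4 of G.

|G| = 8 and 4 | 8, so subgroups of order 4 are possible by Lagrange.
The subgroups of order 4 are: {1, -1, i, -i}; {1, -1, j, -j}; {1, -1, k, -k}.
So G has 3 subgroups of order 4.

3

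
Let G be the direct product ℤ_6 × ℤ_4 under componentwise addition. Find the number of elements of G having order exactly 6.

6

An element (a,b) has order lcm(ord(a), ord(b)); count pairs with lcm equal to 6.
Enumerating gives 6 such elements.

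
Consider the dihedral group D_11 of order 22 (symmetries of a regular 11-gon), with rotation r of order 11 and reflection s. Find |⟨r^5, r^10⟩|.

11

|⟨r^5⟩| = 11 and |⟨r^10⟩| = 11, so |H| is a multiple of lcm(11, 11) = 11 and divides |G| = 22.
Closing under the operation: H = {e, r, r^2, r^3, r^4, r^5, r^6, r^7, r^8, r^9, r^10}, so |H| = 11.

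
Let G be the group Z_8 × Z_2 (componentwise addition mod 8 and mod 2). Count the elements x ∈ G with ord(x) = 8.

8

An element (a,b) has order lcm(ord(a), ord(b)); count pairs with lcm equal to 8.
Enumerating gives 8 such elements.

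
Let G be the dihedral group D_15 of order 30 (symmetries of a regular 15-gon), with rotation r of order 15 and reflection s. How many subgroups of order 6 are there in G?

5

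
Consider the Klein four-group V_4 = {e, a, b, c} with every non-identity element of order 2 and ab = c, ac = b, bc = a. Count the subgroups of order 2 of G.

3

|G| = 4 and 2 | 4, so subgroups of order 2 are possible by Lagrange.
The subgroups of order 2 are: {e, a}; {e, b}; {e, c}.
So G has 3 subgroups of order 2.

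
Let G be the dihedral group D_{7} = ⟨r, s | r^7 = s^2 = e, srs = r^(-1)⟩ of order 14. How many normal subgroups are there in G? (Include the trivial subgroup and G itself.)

G has 10 subgroups. Checking conjugation-invariance by order — order 1: 1/1 normal; order 2: 0/7 normal; order 7: 1/1 normal; order 14: 1/1 normal.
Total normal subgroups: 3.

3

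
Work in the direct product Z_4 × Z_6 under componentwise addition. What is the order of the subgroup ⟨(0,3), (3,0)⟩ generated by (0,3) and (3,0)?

8

|⟨(0,3)⟩| = 2 and |⟨(3,0)⟩| = 4, so |H| is a multiple of lcm(2, 4) = 4 and divides |G| = 24.
Closing under the operation: H = {(0,0), (0,3), (1,0), (1,3), (2,0), (2,3), (3,0), (3,3)}, so |H| = 8.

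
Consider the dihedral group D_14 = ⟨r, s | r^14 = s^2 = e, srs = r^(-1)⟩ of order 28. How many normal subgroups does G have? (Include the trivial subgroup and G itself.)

G has 28 subgroups. Checking conjugation-invariance by order — order 1: 1/1 normal; order 2: 1/15 normal; order 4: 0/7 normal; order 7: 1/1 normal; order 14: 3/3 normal; order 28: 1/1 normal.
Total normal subgroups: 7.

7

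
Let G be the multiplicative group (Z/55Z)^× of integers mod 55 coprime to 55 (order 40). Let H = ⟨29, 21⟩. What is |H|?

|⟨29⟩| = 10 and |⟨21⟩| = 2, so |H| is a multiple of lcm(10, 2) = 10 and divides |G| = 40.
Closing under the operation: H = {1, 4, 6, 9, 14, 16, 19, 21, 24, 26, 29, 31, 34, 36, 39, 41, 46, 49, 51, 54}, so |H| = 20.

20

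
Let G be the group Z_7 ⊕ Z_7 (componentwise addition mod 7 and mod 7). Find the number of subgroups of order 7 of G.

|G| = 49 and 7 | 49, so subgroups of order 7 are possible by Lagrange.
The subgroups of order 7 are: {(0,0), (0,1), (0,2), (0,3), (0,4), (0,5), (0,6)}; {(0,0), (1,0), (2,0), (3,0), (4,0), (5,0), (6,0)}; {(0,0), (1,1), (2,2), (3,3), (4,4), (5,5), (6,6)}; {(0,0), (1,2), (2,4), (3,6), (4,1), (5,3), (6,5)}; … (8 in all).
So G has 8 subgroups of order 7.

8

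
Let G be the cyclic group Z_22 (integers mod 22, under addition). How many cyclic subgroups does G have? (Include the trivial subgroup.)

A cyclic subgroup of order d is generated by each of its φ(d) elements of order d, so the cyclic subgroups of order d number (#elements of order d)/φ(d).
Cyclic subgroups by order — order 1: 1; order 2: 1; order 11: 1; order 22: 1.
Total: 4.

4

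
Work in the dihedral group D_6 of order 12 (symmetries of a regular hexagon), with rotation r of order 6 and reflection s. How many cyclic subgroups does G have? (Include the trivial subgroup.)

Group the elements of G by the cyclic subgroup they generate; each cyclic subgroup of order d accounts for φ(d) elements.
Cyclic subgroups by order — order 1: 1; order 2: 7; order 3: 1; order 6: 1.
Total: 10.

10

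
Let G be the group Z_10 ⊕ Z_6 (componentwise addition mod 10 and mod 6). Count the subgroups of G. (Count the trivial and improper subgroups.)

|G| = 60, so by Lagrange every subgroup order divides 60. Divisors: 1, 2, 3, 4, 5, 6, 10, 12, 15, 20, 30, 60.
Subgroups by order — order 1: 1; order 2: 3; order 3: 1; order 4: 1; order 5: 1; order 6: 3; order 10: 3; order 12: 1; order 15: 1; order 20: 1; order 30: 3; order 60: 1.
Total: 1 + 3 + 1 + 1 + 1 + 3 + 3 + 1 + 1 + 1 + 3 + 1 = 20.

20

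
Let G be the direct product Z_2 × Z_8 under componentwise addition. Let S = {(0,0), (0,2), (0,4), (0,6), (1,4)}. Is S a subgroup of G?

|S| = 5 does not divide |G| = 16, so by Lagrange S is not a subgroup.

No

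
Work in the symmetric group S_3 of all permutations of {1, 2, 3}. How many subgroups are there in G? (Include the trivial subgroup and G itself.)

|G| = 6, so by Lagrange every subgroup order divides 6. Divisors: 1, 2, 3, 6.
Subgroups by order — order 1: 1; order 2: 3; order 3: 1; order 6: 1.
Total: 1 + 3 + 1 + 1 = 6.

6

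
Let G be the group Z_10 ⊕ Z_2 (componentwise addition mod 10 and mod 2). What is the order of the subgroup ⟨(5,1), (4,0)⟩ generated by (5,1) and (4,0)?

10

|⟨(5,1)⟩| = 2 and |⟨(4,0)⟩| = 5, so |H| is a multiple of lcm(2, 5) = 10 and divides |G| = 20.
Closing under the operation: H = {(0,0), (1,1), (2,0), (3,1), (4,0), (5,1), (6,0), (7,1), (8,0), (9,1)}, so |H| = 10.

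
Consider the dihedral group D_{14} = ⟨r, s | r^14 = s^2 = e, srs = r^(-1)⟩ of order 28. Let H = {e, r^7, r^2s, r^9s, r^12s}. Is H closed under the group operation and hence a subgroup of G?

|H| = 5 does not divide |G| = 28, so by Lagrange H is not a subgroup.

No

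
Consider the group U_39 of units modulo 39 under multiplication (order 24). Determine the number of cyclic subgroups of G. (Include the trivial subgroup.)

12

Group the elements of G by the cyclic subgroup they generate; each cyclic subgroup of order d accounts for φ(d) elements.
Cyclic subgroups by order — order 1: 1; order 2: 3; order 3: 1; order 4: 2; order 6: 3; order 12: 2.
Total: 12.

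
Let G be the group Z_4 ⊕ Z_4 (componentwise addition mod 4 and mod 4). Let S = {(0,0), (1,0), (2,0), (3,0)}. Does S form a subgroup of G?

Yes

|S| = 4 divides |G| = 16, consistent with Lagrange.
S contains the identity, every element's inverse is in S, and S is closed under +: it is a subgroup.
In fact S = ⟨(1,0)⟩.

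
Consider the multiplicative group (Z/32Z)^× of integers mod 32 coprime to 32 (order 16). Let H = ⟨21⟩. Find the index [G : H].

2

|⟨21⟩| = 8 and |G| = 16.
By Lagrange, [G : H] = |G|/|H| = 16/8 = 2.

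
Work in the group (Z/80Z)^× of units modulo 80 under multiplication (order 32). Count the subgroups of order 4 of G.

19

|G| = 32 and 4 | 32, so subgroups of order 4 are possible by Lagrange.
The subgroups of order 4 are: {1, 11, 41, 51}; {1, 9, 13, 37}; {1, 17, 33, 49}; {1, 19, 41, 59}; … (19 in all).
So G has 19 subgroups of order 4.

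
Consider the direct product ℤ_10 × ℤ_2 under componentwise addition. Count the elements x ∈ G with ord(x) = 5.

An element (a,b) has order lcm(ord(a), ord(b)); count pairs with lcm equal to 5.
Enumerating gives 4 such elements.

4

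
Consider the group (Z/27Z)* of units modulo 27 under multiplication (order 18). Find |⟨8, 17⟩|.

6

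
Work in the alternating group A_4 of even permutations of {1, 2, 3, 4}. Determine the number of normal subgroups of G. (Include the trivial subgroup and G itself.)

G has 10 subgroups. Checking conjugation-invariance by order — order 1: 1/1 normal; order 2: 0/3 normal; order 3: 0/4 normal; order 4: 1/1 normal; order 12: 1/1 normal.
Total normal subgroups: 3.

3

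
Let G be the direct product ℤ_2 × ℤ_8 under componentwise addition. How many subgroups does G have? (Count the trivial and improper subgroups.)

|G| = 16, so by Lagrange every subgroup order divides 16. Divisors: 1, 2, 4, 8, 16.
Subgroups by order — order 1: 1; order 2: 3; order 4: 3; order 8: 3; order 16: 1.
Total: 1 + 3 + 3 + 3 + 1 = 11.

11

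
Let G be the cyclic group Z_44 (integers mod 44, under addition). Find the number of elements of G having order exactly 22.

10

In a cyclic group of order 44, the number of elements of order d (for d | 44) is φ(d).
φ(22) = 10.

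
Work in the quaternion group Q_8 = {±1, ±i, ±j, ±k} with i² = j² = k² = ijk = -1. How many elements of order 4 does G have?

6

The elements of order 4 are: i, -i, j, -j, k, -k.
That's 6.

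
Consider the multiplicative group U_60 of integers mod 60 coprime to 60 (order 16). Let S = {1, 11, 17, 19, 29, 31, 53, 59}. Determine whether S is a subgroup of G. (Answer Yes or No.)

Closure fails: 17 · 17 = 49 ∉ S. So S is not a subgroup.

No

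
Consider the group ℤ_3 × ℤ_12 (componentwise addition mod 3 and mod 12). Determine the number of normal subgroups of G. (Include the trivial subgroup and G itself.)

18

G is abelian, so every subgroup is normal.
G has 18 subgroups in total, hence 18 normal subgroups.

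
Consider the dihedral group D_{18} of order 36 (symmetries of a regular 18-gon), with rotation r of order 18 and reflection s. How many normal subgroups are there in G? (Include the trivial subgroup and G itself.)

G has 45 subgroups. Checking conjugation-invariance by order — order 1: 1/1 normal; order 2: 1/19 normal; order 3: 1/1 normal; order 4: 0/9 normal; order 6: 1/7 normal; order 9: 1/1 normal; order 12: 0/3 normal; order 18: 3/3 normal; order 36: 1/1 normal.
Total normal subgroups: 9.

9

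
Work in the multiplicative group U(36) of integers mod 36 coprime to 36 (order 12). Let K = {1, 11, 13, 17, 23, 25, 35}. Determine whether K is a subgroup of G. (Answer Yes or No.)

|K| = 7 does not divide |G| = 12, so by Lagrange K is not a subgroup.

No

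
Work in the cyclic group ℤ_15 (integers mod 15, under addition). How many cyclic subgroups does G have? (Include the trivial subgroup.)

4

Each element a generates a cyclic subgroup ⟨a⟩; distinct elements may generate the same one (a cyclic group of order d has φ(d) generators).
Cyclic subgroups by order — order 1: 1; order 3: 1; order 5: 1; order 15: 1.
Total: 4.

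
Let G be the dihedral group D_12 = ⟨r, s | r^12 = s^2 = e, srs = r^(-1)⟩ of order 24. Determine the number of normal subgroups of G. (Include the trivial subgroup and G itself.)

9

G has 34 subgroups. Checking conjugation-invariance by order — order 1: 1/1 normal; order 2: 1/13 normal; order 3: 1/1 normal; order 4: 1/7 normal; order 6: 1/5 normal; order 8: 0/3 normal; order 12: 3/3 normal; order 24: 1/1 normal.
Total normal subgroups: 9.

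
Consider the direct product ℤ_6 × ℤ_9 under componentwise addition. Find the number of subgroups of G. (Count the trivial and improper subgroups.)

20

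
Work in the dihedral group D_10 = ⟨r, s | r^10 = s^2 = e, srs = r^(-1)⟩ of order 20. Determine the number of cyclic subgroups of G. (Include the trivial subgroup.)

Each element a generates a cyclic subgroup ⟨a⟩; distinct elements may generate the same one (a cyclic group of order d has φ(d) generators).
Cyclic subgroups by order — order 1: 1; order 2: 11; order 5: 1; order 10: 1.
Total: 14.

14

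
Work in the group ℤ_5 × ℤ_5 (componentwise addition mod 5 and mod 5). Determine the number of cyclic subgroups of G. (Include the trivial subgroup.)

A cyclic subgroup of order d is generated by each of its φ(d) elements of order d, so the cyclic subgroups of order d number (#elements of order d)/φ(d).
Cyclic subgroups by order — order 1: 1; order 5: 6.
Total: 7.

7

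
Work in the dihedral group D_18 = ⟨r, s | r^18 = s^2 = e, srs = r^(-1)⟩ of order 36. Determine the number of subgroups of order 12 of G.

|G| = 36 and 12 | 36, so subgroups of order 12 are possible by Lagrange.
The subgroups of order 12 are: {e, r^3, r^6, r^9, r^12, r^15, rs, r^4s, r^7s, r^10s, r^13s, r^16s}; {e, r^3, r^6, r^9, r^12, r^15, r^2s, r^5s, r^8s, r^11s, r^14s, r^17s}; {e, r^3, r^6, r^9, r^12, r^15, s, r^3s, r^6s, r^9s, r^12s, r^15s}.
So G has 3 subgroups of order 12.

3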